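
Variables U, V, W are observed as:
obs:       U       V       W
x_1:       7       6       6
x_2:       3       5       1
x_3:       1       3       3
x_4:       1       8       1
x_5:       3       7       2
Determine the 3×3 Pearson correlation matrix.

Step 1 — column means:
  mean(U) = (7 + 3 + 1 + 1 + 3) / 5 = 15/5 = 3
  mean(V) = (6 + 5 + 3 + 8 + 7) / 5 = 29/5 = 5.8
  mean(W) = (6 + 1 + 3 + 1 + 2) / 5 = 13/5 = 2.6

Step 2 — sample variances and covariances s[i,j] = (1/(n-1)) · Σ_k (x_{k,i} - mean_i) · (x_{k,j} - mean_j), with n-1 = 4:
  s[U,U] = ((4)·(4) + (0)·(0) + (-2)·(-2) + (-2)·(-2) + (0)·(0)) / 4 = 24/4 = 6
  s[U,V] = ((4)·(0.2) + (0)·(-0.8) + (-2)·(-2.8) + (-2)·(2.2) + (0)·(1.2)) / 4 = 2/4 = 0.5
  s[U,W] = ((4)·(3.4) + (0)·(-1.6) + (-2)·(0.4) + (-2)·(-1.6) + (0)·(-0.6)) / 4 = 16/4 = 4
  s[V,V] = ((0.2)·(0.2) + (-0.8)·(-0.8) + (-2.8)·(-2.8) + (2.2)·(2.2) + (1.2)·(1.2)) / 4 = 14.8/4 = 3.7
  s[V,W] = ((0.2)·(3.4) + (-0.8)·(-1.6) + (-2.8)·(0.4) + (2.2)·(-1.6) + (1.2)·(-0.6)) / 4 = -3.4/4 = -0.85
  s[W,W] = ((3.4)·(3.4) + (-1.6)·(-1.6) + (0.4)·(0.4) + (-1.6)·(-1.6) + (-0.6)·(-0.6)) / 4 = 17.2/4 = 4.3
  Sample standard deviations s_i = √(s[i,i]):
  s(U) = √(6) = 2.4495
  s(V) = √(3.7) = 1.9235
  s(W) = √(4.3) = 2.0736

Step 3 — r_{ij} = s_{ij} / (s_i · s_j):
  r[U,U] = 1 (diagonal).
  r[U,V] = 0.5 / (2.4495 · 1.9235) = 0.5 / 4.7117 = 0.1061
  r[U,W] = 4 / (2.4495 · 2.0736) = 4 / 5.0794 = 0.7875
  r[V,V] = 1 (diagonal).
  r[V,W] = -0.85 / (1.9235 · 2.0736) = -0.85 / 3.9887 = -0.2131
  r[W,W] = 1 (diagonal).

R is symmetric with unit diagonal. Assembling:

R = [[1, 0.1061, 0.7875],
 [0.1061, 1, -0.2131],
 [0.7875, -0.2131, 1]]


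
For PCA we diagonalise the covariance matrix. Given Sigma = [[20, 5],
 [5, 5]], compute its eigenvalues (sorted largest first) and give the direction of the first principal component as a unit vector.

Step 1 — characteristic polynomial of 2×2 Sigma:
  det(Sigma - λI) = λ² - trace · λ + det = 0.
  trace = 20 + 5 = 25, det = 20·5 - (5)² = 75.
Step 2 — discriminant:
  Δ = trace² - 4·det = 625 - 300 = 325.
Step 3 — eigenvalues:
  λ = (trace ± √Δ)/2 = (25 ± 18.0278)/2,
  λ_1 = 21.5139,  λ_2 = 3.4861.

Step 4 — unit eigenvector for λ_1: solve (Sigma - λ_1 I)v = 0. First row:
  (20 - 21.5139)·v_x + (5)·v_y = 0, i.e. (-1.5139)·v_x + (5)·v_y = 0,
  so v ∝ (b, λ_1 - a) = (5, 1.5139) = u.
  ||u|| = √((5)² + (1.5139)²) = √(27.2918) ≈ 5.2242,
  v_1 = u/||u|| ≈ (0.9571, 0.2898) (||v_1|| = 1).

λ_1 = 21.5139,  λ_2 = 3.4861;  v_1 ≈ (0.9571, 0.2898)


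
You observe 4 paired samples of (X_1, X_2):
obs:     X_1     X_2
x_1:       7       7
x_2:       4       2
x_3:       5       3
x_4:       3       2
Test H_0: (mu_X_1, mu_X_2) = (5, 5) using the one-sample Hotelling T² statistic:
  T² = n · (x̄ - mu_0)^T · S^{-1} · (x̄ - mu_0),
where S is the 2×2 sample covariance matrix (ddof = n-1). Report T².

Step 1 — sample mean vector:
  mean(X_1) = (7 + 4 + 5 + 3) / 4 = 19/4 = 4.75
  mean(X_2) = (7 + 2 + 3 + 2) / 4 = 14/4 = 3.5
  x̄ = (4.75, 3.5),  deviation x̄ - mu_0 = (4.75, 3.5) - (5, 5) = (-0.25, -1.5).

Step 2 — sample covariance matrix, S[i,j] = (1/(n-1)) · Σ_k (x_{k,i} - mean_i) · (x_{k,j} - mean_j), divisor n-1 = 3:
  S[X_1,X_1] = ((2.25)·(2.25) + (-0.75)·(-0.75) + (0.25)·(0.25) + (-1.75)·(-1.75)) / 3 = 8.75/3 = 2.9167
  S[X_1,X_2] = ((2.25)·(3.5) + (-0.75)·(-1.5) + (0.25)·(-0.5) + (-1.75)·(-1.5)) / 3 = 11.5/3 = 3.8333
  S[X_2,X_2] = ((3.5)·(3.5) + (-1.5)·(-1.5) + (-0.5)·(-0.5) + (-1.5)·(-1.5)) / 3 = 17/3 = 5.6667
  S = [[2.9167, 3.8333],
 [3.8333, 5.6667]].

Step 3 — invert S. det(S) = 2.9167·5.6667 - (3.8333)² = 1.8333.
  S^{-1} = (1/det) · [[d, -b], [-b, a]] = [[3.0909, -2.0909],
 [-2.0909, 1.5909]].

Step 4 — quadratic form (x̄ - mu_0)^T · S^{-1} · (x̄ - mu_0):
  S^{-1} · (x̄ - mu_0) = (2.3636, -1.8636),
  (x̄ - mu_0)^T · [...] = (-0.25)·(2.3636) + (-1.5)·(-1.8636) = 2.2045.

Step 5 — scale by n: T² = 4 · 2.2045 = 8.8182.

T² ≈ 8.8182


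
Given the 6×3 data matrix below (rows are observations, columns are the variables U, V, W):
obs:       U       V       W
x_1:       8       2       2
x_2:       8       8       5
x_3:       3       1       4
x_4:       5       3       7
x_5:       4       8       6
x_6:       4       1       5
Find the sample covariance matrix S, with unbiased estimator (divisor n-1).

Step 1 — column means:
  mean(U) = (8 + 8 + 3 + 5 + 4 + 4) / 6 = 32/6 = 5.3333
  mean(V) = (2 + 8 + 1 + 3 + 8 + 1) / 6 = 23/6 = 3.8333
  mean(W) = (2 + 5 + 4 + 7 + 6 + 5) / 6 = 29/6 = 4.8333

Step 2 — sample covariance S[i,j] = (1/(n-1)) · Σ_k (x_{k,i} - mean_i) · (x_{k,j} - mean_j), with n-1 = 5.
  S[U,U] = ((2.6667)·(2.6667) + (2.6667)·(2.6667) + (-2.3333)·(-2.3333) + (-0.3333)·(-0.3333) + (-1.3333)·(-1.3333) + (-1.3333)·(-1.3333)) / 5 = 23.3333/5 = 4.6667
  S[U,V] = ((2.6667)·(-1.8333) + (2.6667)·(4.1667) + (-2.3333)·(-2.8333) + (-0.3333)·(-0.8333) + (-1.3333)·(4.1667) + (-1.3333)·(-2.8333)) / 5 = 11.3333/5 = 2.2667
  S[U,W] = ((2.6667)·(-2.8333) + (2.6667)·(0.1667) + (-2.3333)·(-0.8333) + (-0.3333)·(2.1667) + (-1.3333)·(1.1667) + (-1.3333)·(0.1667)) / 5 = -7.6667/5 = -1.5333
  S[V,V] = ((-1.8333)·(-1.8333) + (4.1667)·(4.1667) + (-2.8333)·(-2.8333) + (-0.8333)·(-0.8333) + (4.1667)·(4.1667) + (-2.8333)·(-2.8333)) / 5 = 54.8333/5 = 10.9667
  S[V,W] = ((-1.8333)·(-2.8333) + (4.1667)·(0.1667) + (-2.8333)·(-0.8333) + (-0.8333)·(2.1667) + (4.1667)·(1.1667) + (-2.8333)·(0.1667)) / 5 = 10.8333/5 = 2.1667
  S[W,W] = ((-2.8333)·(-2.8333) + (0.1667)·(0.1667) + (-0.8333)·(-0.8333) + (2.1667)·(2.1667) + (1.1667)·(1.1667) + (0.1667)·(0.1667)) / 5 = 14.8333/5 = 2.9667

S is symmetric (S[j,i] = S[i,j]). Assembling:

S = [[4.6667, 2.2667, -1.5333],
 [2.2667, 10.9667, 2.1667],
 [-1.5333, 2.1667, 2.9667]]


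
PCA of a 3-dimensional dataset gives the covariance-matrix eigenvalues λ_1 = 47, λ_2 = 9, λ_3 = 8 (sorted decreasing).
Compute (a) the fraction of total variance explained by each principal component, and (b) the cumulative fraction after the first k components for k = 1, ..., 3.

Step 1 — total variance = trace(Sigma) = Σ λ_i = 47 + 9 + 8 = 64.

Step 2 — fraction explained by component i = λ_i / Σ λ:
  PC1: 47/64 = 0.7344
  PC2: 9/64 = 0.1406
  PC3: 8/64 = 0.125

Step 3 — cumulative fraction after k components = (λ_1 + ... + λ_k) / Σ λ:
  k = 1: 47/64 = 0.7344
  k = 2: (47 + 9)/64 = 56/64 = 0.875
  k = 3: (47 + 9 + 8)/64 = 64/64 = 1

Summary (fraction, with percent):

explained: PC1 0.7344 (73.44%), PC2 0.1406 (14.06%), PC3 0.125 (12.5%);  cumulative: 0.7344, 0.875, 1


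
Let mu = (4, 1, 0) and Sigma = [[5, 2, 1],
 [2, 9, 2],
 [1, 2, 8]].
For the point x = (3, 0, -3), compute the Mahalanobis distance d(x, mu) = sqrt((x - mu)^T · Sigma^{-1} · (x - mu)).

Step 1 — centre the observation: (x - mu) = (-1, -1, -3).

Step 2 — invert Sigma (cofactor / det for 3×3, or solve directly):
  Sigma^{-1} = [[0.2215, -0.0456, -0.0163],
 [-0.0456, 0.127, -0.0261],
 [-0.0163, -0.0261, 0.1336]].

Step 3 — form the quadratic (x - mu)^T · Sigma^{-1} · (x - mu):
  Sigma^{-1} · (x - mu) = (-0.127, -0.0033, -0.3583).
  (x - mu)^T · [Sigma^{-1} · (x - mu)] = (-1)·(-0.127) + (-1)·(-0.0033) + (-3)·(-0.3583) = 1.2052.

Step 4 — take square root: d = √(1.2052) ≈ 1.0978.

d(x, mu) = √(1.2052) ≈ 1.0978


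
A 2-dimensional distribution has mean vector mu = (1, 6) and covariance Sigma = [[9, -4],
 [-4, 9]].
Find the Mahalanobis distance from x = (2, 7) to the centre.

Step 1 — centre the observation: (x - mu) = (1, 1).

Step 2 — invert Sigma. det(Sigma) = 9·9 - (-4)² = 65.
  Sigma^{-1} = (1/det) · [[d, -b], [-b, a]] = [[0.1385, 0.0615],
 [0.0615, 0.1385]].

Step 3 — form the quadratic (x - mu)^T · Sigma^{-1} · (x - mu):
  Sigma^{-1} · (x - mu) = (0.2, 0.2).
  (x - mu)^T · [Sigma^{-1} · (x - mu)] = (1)·(0.2) + (1)·(0.2) = 0.4.

Step 4 — take square root: d = √(0.4) ≈ 0.6325.

d(x, mu) = √(0.4) ≈ 0.6325


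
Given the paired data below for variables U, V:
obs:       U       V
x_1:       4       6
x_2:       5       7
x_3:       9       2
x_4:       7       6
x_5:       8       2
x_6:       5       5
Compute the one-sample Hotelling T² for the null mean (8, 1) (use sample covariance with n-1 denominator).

Step 1 — sample mean vector:
  mean(U) = (4 + 5 + 9 + 7 + 8 + 5) / 6 = 38/6 = 6.3333
  mean(V) = (6 + 7 + 2 + 6 + 2 + 5) / 6 = 28/6 = 4.6667
  x̄ = (6.3333, 4.6667),  deviation x̄ - mu_0 = (6.3333, 4.6667) - (8, 1) = (-1.6667, 3.6667).

Step 2 — sample covariance matrix, S[i,j] = (1/(n-1)) · Σ_k (x_{k,i} - mean_i) · (x_{k,j} - mean_j), divisor n-1 = 5:
  S[U,U] = ((-2.3333)·(-2.3333) + (-1.3333)·(-1.3333) + (2.6667)·(2.6667) + (0.6667)·(0.6667) + (1.6667)·(1.6667) + (-1.3333)·(-1.3333)) / 5 = 19.3333/5 = 3.8667
  S[U,V] = ((-2.3333)·(1.3333) + (-1.3333)·(2.3333) + (2.6667)·(-2.6667) + (0.6667)·(1.3333) + (1.6667)·(-2.6667) + (-1.3333)·(0.3333)) / 5 = -17.3333/5 = -3.4667
  S[V,V] = ((1.3333)·(1.3333) + (2.3333)·(2.3333) + (-2.6667)·(-2.6667) + (1.3333)·(1.3333) + (-2.6667)·(-2.6667) + (0.3333)·(0.3333)) / 5 = 23.3333/5 = 4.6667
  S = [[3.8667, -3.4667],
 [-3.4667, 4.6667]].

Step 3 — invert S. det(S) = 3.8667·4.6667 - (-3.4667)² = 6.0267.
  S^{-1} = (1/det) · [[d, -b], [-b, a]] = [[0.7743, 0.5752],
 [0.5752, 0.6416]].

Step 4 — quadratic form (x̄ - mu_0)^T · S^{-1} · (x̄ - mu_0):
  S^{-1} · (x̄ - mu_0) = (0.8186, 1.3938),
  (x̄ - mu_0)^T · [...] = (-1.6667)·(0.8186) + (3.6667)·(1.3938) = 3.7463.

Step 5 — scale by n: T² = 6 · 3.7463 = 22.4779.

T² ≈ 22.4779


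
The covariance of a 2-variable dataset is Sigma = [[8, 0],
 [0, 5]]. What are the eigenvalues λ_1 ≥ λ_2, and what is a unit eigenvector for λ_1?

Step 1 — characteristic polynomial of 2×2 Sigma:
  det(Sigma - λI) = λ² - trace · λ + det = 0.
  trace = 8 + 5 = 13, det = 8·5 - (0)² = 40.
Step 2 — discriminant:
  Δ = trace² - 4·det = 169 - 160 = 9.
Step 3 — eigenvalues:
  λ = (trace ± √Δ)/2 = (13 ± 3)/2,
  λ_1 = 8,  λ_2 = 5.

Step 4 — unit eigenvector for λ_1: Sigma is diagonal, so its eigenvectors are the coordinate axes. λ_1 = 8 is the diagonal entry on the first coordinate axis, hence
  v_1 = (1, 0) (||v_1|| = 1).

λ_1 = 8,  λ_2 = 5;  v_1 ≈ (1, 0)


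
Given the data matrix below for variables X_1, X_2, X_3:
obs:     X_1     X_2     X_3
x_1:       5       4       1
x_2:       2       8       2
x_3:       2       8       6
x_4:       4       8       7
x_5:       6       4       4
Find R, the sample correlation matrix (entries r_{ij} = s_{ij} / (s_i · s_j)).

Step 1 — column means:
  mean(X_1) = (5 + 2 + 2 + 4 + 6) / 5 = 19/5 = 3.8
  mean(X_2) = (4 + 8 + 8 + 8 + 4) / 5 = 32/5 = 6.4
  mean(X_3) = (1 + 2 + 6 + 7 + 4) / 5 = 20/5 = 4

Step 2 — sample variances and covariances s[i,j] = (1/(n-1)) · Σ_k (x_{k,i} - mean_i) · (x_{k,j} - mean_j), with n-1 = 4:
  s[X_1,X_1] = ((1.2)·(1.2) + (-1.8)·(-1.8) + (-1.8)·(-1.8) + (0.2)·(0.2) + (2.2)·(2.2)) / 4 = 12.8/4 = 3.2
  s[X_1,X_2] = ((1.2)·(-2.4) + (-1.8)·(1.6) + (-1.8)·(1.6) + (0.2)·(1.6) + (2.2)·(-2.4)) / 4 = -13.6/4 = -3.4
  s[X_1,X_3] = ((1.2)·(-3) + (-1.8)·(-2) + (-1.8)·(2) + (0.2)·(3) + (2.2)·(0)) / 4 = -3/4 = -0.75
  s[X_2,X_2] = ((-2.4)·(-2.4) + (1.6)·(1.6) + (1.6)·(1.6) + (1.6)·(1.6) + (-2.4)·(-2.4)) / 4 = 19.2/4 = 4.8
  s[X_2,X_3] = ((-2.4)·(-3) + (1.6)·(-2) + (1.6)·(2) + (1.6)·(3) + (-2.4)·(0)) / 4 = 12/4 = 3
  s[X_3,X_3] = ((-3)·(-3) + (-2)·(-2) + (2)·(2) + (3)·(3) + (0)·(0)) / 4 = 26/4 = 6.5
  Sample standard deviations s_i = √(s[i,i]):
  s(X_1) = √(3.2) = 1.7889
  s(X_2) = √(4.8) = 2.1909
  s(X_3) = √(6.5) = 2.5495

Step 3 — r_{ij} = s_{ij} / (s_i · s_j):
  r[X_1,X_1] = 1 (diagonal).
  r[X_1,X_2] = -3.4 / (1.7889 · 2.1909) = -3.4 / 3.9192 = -0.8675
  r[X_1,X_3] = -0.75 / (1.7889 · 2.5495) = -0.75 / 4.5607 = -0.1644
  r[X_2,X_2] = 1 (diagonal).
  r[X_2,X_3] = 3 / (2.1909 · 2.5495) = 3 / 5.5857 = 0.5371
  r[X_3,X_3] = 1 (diagonal).

R is symmetric with unit diagonal. Assembling:

R = [[1, -0.8675, -0.1644],
 [-0.8675, 1, 0.5371],
 [-0.1644, 0.5371, 1]]


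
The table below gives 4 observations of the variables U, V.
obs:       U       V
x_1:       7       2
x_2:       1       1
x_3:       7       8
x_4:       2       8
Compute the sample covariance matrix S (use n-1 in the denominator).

Step 1 — column means:
  mean(U) = (7 + 1 + 7 + 2) / 4 = 17/4 = 4.25
  mean(V) = (2 + 1 + 8 + 8) / 4 = 19/4 = 4.75

Step 2 — sample covariance S[i,j] = (1/(n-1)) · Σ_k (x_{k,i} - mean_i) · (x_{k,j} - mean_j), with n-1 = 3.
  S[U,U] = ((2.75)·(2.75) + (-3.25)·(-3.25) + (2.75)·(2.75) + (-2.25)·(-2.25)) / 3 = 30.75/3 = 10.25
  S[U,V] = ((2.75)·(-2.75) + (-3.25)·(-3.75) + (2.75)·(3.25) + (-2.25)·(3.25)) / 3 = 6.25/3 = 2.0833
  S[V,V] = ((-2.75)·(-2.75) + (-3.75)·(-3.75) + (3.25)·(3.25) + (3.25)·(3.25)) / 3 = 42.75/3 = 14.25

S is symmetric (S[j,i] = S[i,j]). Assembling:

S = [[10.25, 2.0833],
 [2.0833, 14.25]]


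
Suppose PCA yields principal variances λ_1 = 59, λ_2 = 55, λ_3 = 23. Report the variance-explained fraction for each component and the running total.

Step 1 — total variance = trace(Sigma) = Σ λ_i = 59 + 55 + 23 = 137.

Step 2 — fraction explained by component i = λ_i / Σ λ:
  PC1: 59/137 = 0.4307
  PC2: 55/137 = 0.4015
  PC3: 23/137 = 0.1679

Step 3 — cumulative fraction after k components = (λ_1 + ... + λ_k) / Σ λ:
  k = 1: 59/137 = 0.4307
  k = 2: (59 + 55)/137 = 114/137 = 0.8321
  k = 3: (59 + 55 + 23)/137 = 137/137 = 1

Summary (fraction, with percent):

explained: PC1 0.4307 (43.07%), PC2 0.4015 (40.15%), PC3 0.1679 (16.79%);  cumulative: 0.4307, 0.8321, 1


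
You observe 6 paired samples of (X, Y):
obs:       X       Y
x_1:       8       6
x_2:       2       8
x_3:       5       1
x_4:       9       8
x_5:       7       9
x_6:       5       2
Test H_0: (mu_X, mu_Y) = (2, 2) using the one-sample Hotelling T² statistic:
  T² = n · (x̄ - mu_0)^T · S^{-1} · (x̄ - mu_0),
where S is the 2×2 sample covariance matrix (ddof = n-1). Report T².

Step 1 — sample mean vector:
  mean(X) = (8 + 2 + 5 + 9 + 7 + 5) / 6 = 36/6 = 6
  mean(Y) = (6 + 8 + 1 + 8 + 9 + 2) / 6 = 34/6 = 5.6667
  x̄ = (6, 5.6667),  deviation x̄ - mu_0 = (6, 5.6667) - (2, 2) = (4, 3.6667).

Step 2 — sample covariance matrix, S[i,j] = (1/(n-1)) · Σ_k (x_{k,i} - mean_i) · (x_{k,j} - mean_j), divisor n-1 = 5:
  S[X,X] = ((2)·(2) + (-4)·(-4) + (-1)·(-1) + (3)·(3) + (1)·(1) + (-1)·(-1)) / 5 = 32/5 = 6.4
  S[X,Y] = ((2)·(0.3333) + (-4)·(2.3333) + (-1)·(-4.6667) + (3)·(2.3333) + (1)·(3.3333) + (-1)·(-3.6667)) / 5 = 10/5 = 2
  S[Y,Y] = ((0.3333)·(0.3333) + (2.3333)·(2.3333) + (-4.6667)·(-4.6667) + (2.3333)·(2.3333) + (3.3333)·(3.3333) + (-3.6667)·(-3.6667)) / 5 = 57.3333/5 = 11.4667
  S = [[6.4, 2],
 [2, 11.4667]].

Step 3 — invert S. det(S) = 6.4·11.4667 - (2)² = 69.3867.
  S^{-1} = (1/det) · [[d, -b], [-b, a]] = [[0.1653, -0.0288],
 [-0.0288, 0.0922]].

Step 4 — quadratic form (x̄ - mu_0)^T · S^{-1} · (x̄ - mu_0):
  S^{-1} · (x̄ - mu_0) = (0.5553, 0.2229),
  (x̄ - mu_0)^T · [...] = (4)·(0.5553) + (3.6667)·(0.2229) = 3.0387.

Step 5 — scale by n: T² = 6 · 3.0387 = 18.2321.

T² ≈ 18.2321


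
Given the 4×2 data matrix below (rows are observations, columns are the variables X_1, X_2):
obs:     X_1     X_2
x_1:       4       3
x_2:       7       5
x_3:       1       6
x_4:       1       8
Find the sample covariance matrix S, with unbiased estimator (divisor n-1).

Step 1 — column means:
  mean(X_1) = (4 + 7 + 1 + 1) / 4 = 13/4 = 3.25
  mean(X_2) = (3 + 5 + 6 + 8) / 4 = 22/4 = 5.5

Step 2 — sample covariance S[i,j] = (1/(n-1)) · Σ_k (x_{k,i} - mean_i) · (x_{k,j} - mean_j), with n-1 = 3.
  S[X_1,X_1] = ((0.75)·(0.75) + (3.75)·(3.75) + (-2.25)·(-2.25) + (-2.25)·(-2.25)) / 3 = 24.75/3 = 8.25
  S[X_1,X_2] = ((0.75)·(-2.5) + (3.75)·(-0.5) + (-2.25)·(0.5) + (-2.25)·(2.5)) / 3 = -10.5/3 = -3.5
  S[X_2,X_2] = ((-2.5)·(-2.5) + (-0.5)·(-0.5) + (0.5)·(0.5) + (2.5)·(2.5)) / 3 = 13/3 = 4.3333

S is symmetric (S[j,i] = S[i,j]). Assembling:

S = [[8.25, -3.5],
 [-3.5, 4.3333]]


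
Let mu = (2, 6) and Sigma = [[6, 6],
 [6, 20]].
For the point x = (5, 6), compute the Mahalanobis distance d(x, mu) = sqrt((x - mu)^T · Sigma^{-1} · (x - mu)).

Step 1 — centre the observation: (x - mu) = (3, 0).

Step 2 — invert Sigma. det(Sigma) = 6·20 - (6)² = 84.
  Sigma^{-1} = (1/det) · [[d, -b], [-b, a]] = [[0.2381, -0.0714],
 [-0.0714, 0.0714]].

Step 3 — form the quadratic (x - mu)^T · Sigma^{-1} · (x - mu):
  Sigma^{-1} · (x - mu) = (0.7143, -0.2143).
  (x - mu)^T · [Sigma^{-1} · (x - mu)] = (3)·(0.7143) + (0)·(-0.2143) = 2.1429.

Step 4 — take square root: d = √(2.1429) ≈ 1.4639.

d(x, mu) = √(2.1429) ≈ 1.4639


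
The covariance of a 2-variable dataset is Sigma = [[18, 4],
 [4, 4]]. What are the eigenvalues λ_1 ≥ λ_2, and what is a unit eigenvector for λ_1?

Step 1 — characteristic polynomial of 2×2 Sigma:
  det(Sigma - λI) = λ² - trace · λ + det = 0.
  trace = 18 + 4 = 22, det = 18·4 - (4)² = 56.
Step 2 — discriminant:
  Δ = trace² - 4·det = 484 - 224 = 260.
Step 3 — eigenvalues:
  λ = (trace ± √Δ)/2 = (22 ± 16.1245)/2,
  λ_1 = 19.0623,  λ_2 = 2.9377.

Step 4 — unit eigenvector for λ_1: solve (Sigma - λ_1 I)v = 0. First row:
  (18 - 19.0623)·v_x + (4)·v_y = 0, i.e. (-1.0623)·v_x + (4)·v_y = 0,
  so v ∝ (b, λ_1 - a) = (4, 1.0623) = u.
  ||u|| = √((4)² + (1.0623)²) = √(17.1284) ≈ 4.1386,
  v_1 = u/||u|| ≈ (0.9665, 0.2567) (||v_1|| = 1).

λ_1 = 19.0623,  λ_2 = 2.9377;  v_1 ≈ (0.9665, 0.2567)


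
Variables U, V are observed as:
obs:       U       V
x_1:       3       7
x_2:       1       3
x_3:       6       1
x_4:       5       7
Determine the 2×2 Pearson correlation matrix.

Step 1 — column means:
  mean(U) = (3 + 1 + 6 + 5) / 4 = 15/4 = 3.75
  mean(V) = (7 + 3 + 1 + 7) / 4 = 18/4 = 4.5

Step 2 — sample variances and covariances s[i,j] = (1/(n-1)) · Σ_k (x_{k,i} - mean_i) · (x_{k,j} - mean_j), with n-1 = 3:
  s[U,U] = ((-0.75)·(-0.75) + (-2.75)·(-2.75) + (2.25)·(2.25) + (1.25)·(1.25)) / 3 = 14.75/3 = 4.9167
  s[U,V] = ((-0.75)·(2.5) + (-2.75)·(-1.5) + (2.25)·(-3.5) + (1.25)·(2.5)) / 3 = -2.5/3 = -0.8333
  s[V,V] = ((2.5)·(2.5) + (-1.5)·(-1.5) + (-3.5)·(-3.5) + (2.5)·(2.5)) / 3 = 27/3 = 9
  Sample standard deviations s_i = √(s[i,i]):
  s(U) = √(4.9167) = 2.2174
  s(V) = √(9) = 3

Step 3 — r_{ij} = s_{ij} / (s_i · s_j):
  r[U,U] = 1 (diagonal).
  r[U,V] = -0.8333 / (2.2174 · 3) = -0.8333 / 6.6521 = -0.1253
  r[V,V] = 1 (diagonal).

R is symmetric with unit diagonal. Assembling:

R = [[1, -0.1253],
 [-0.1253, 1]]


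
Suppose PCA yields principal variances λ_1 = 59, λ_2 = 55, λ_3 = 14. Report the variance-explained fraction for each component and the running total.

Step 1 — total variance = trace(Sigma) = Σ λ_i = 59 + 55 + 14 = 128.

Step 2 — fraction explained by component i = λ_i / Σ λ:
  PC1: 59/128 = 0.4609
  PC2: 55/128 = 0.4297
  PC3: 14/128 = 0.1094

Step 3 — cumulative fraction after k components = (λ_1 + ... + λ_k) / Σ λ:
  k = 1: 59/128 = 0.4609
  k = 2: (59 + 55)/128 = 114/128 = 0.8906
  k = 3: (59 + 55 + 14)/128 = 128/128 = 1

Summary (fraction, with percent):

explained: PC1 0.4609 (46.09%), PC2 0.4297 (42.97%), PC3 0.1094 (10.94%);  cumulative: 0.4609, 0.8906, 1


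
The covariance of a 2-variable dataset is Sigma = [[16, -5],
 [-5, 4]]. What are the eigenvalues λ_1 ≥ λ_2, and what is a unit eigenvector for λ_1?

Step 1 — characteristic polynomial of 2×2 Sigma:
  det(Sigma - λI) = λ² - trace · λ + det = 0.
  trace = 16 + 4 = 20, det = 16·4 - (-5)² = 39.
Step 2 — discriminant:
  Δ = trace² - 4·det = 400 - 156 = 244.
Step 3 — eigenvalues:
  λ = (trace ± √Δ)/2 = (20 ± 15.6205)/2,
  λ_1 = 17.8102,  λ_2 = 2.1898.

Step 4 — unit eigenvector for λ_1: solve (Sigma - λ_1 I)v = 0. First row:
  (16 - 17.8102)·v_x + (-5)·v_y = 0, i.e. (-1.8102)·v_x + (-5)·v_y = 0,
  so v ∝ (b, λ_1 - a) = (-5, 1.8102); multiply by -1 so the first entry is positive: u = (5, -1.8102).
  ||u|| = √((5)² + (-1.8102)²) = √(28.277) ≈ 5.3176,
  v_1 = u/||u|| ≈ (0.9403, -0.3404) (||v_1|| = 1).

λ_1 = 17.8102,  λ_2 = 2.1898;  v_1 ≈ (0.9403, -0.3404)


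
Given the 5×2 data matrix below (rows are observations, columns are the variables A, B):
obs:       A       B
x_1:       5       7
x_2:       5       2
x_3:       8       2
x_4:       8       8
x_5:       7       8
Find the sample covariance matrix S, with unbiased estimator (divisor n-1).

Step 1 — column means:
  mean(A) = (5 + 5 + 8 + 8 + 7) / 5 = 33/5 = 6.6
  mean(B) = (7 + 2 + 2 + 8 + 8) / 5 = 27/5 = 5.4

Step 2 — sample covariance S[i,j] = (1/(n-1)) · Σ_k (x_{k,i} - mean_i) · (x_{k,j} - mean_j), with n-1 = 4.
  S[A,A] = ((-1.6)·(-1.6) + (-1.6)·(-1.6) + (1.4)·(1.4) + (1.4)·(1.4) + (0.4)·(0.4)) / 4 = 9.2/4 = 2.3
  S[A,B] = ((-1.6)·(1.6) + (-1.6)·(-3.4) + (1.4)·(-3.4) + (1.4)·(2.6) + (0.4)·(2.6)) / 4 = 2.8/4 = 0.7
  S[B,B] = ((1.6)·(1.6) + (-3.4)·(-3.4) + (-3.4)·(-3.4) + (2.6)·(2.6) + (2.6)·(2.6)) / 4 = 39.2/4 = 9.8

S is symmetric (S[j,i] = S[i,j]). Assembling:

S = [[2.3, 0.7],
 [0.7, 9.8]]


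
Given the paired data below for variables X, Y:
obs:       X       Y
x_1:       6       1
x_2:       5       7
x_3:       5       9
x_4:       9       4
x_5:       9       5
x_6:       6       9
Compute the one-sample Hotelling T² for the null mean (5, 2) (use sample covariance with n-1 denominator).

Step 1 — sample mean vector:
  mean(X) = (6 + 5 + 5 + 9 + 9 + 6) / 6 = 40/6 = 6.6667
  mean(Y) = (1 + 7 + 9 + 4 + 5 + 9) / 6 = 35/6 = 5.8333
  x̄ = (6.6667, 5.8333),  deviation x̄ - mu_0 = (6.6667, 5.8333) - (5, 2) = (1.6667, 3.8333).

Step 2 — sample covariance matrix, S[i,j] = (1/(n-1)) · Σ_k (x_{k,i} - mean_i) · (x_{k,j} - mean_j), divisor n-1 = 5:
  S[X,X] = ((-0.6667)·(-0.6667) + (-1.6667)·(-1.6667) + (-1.6667)·(-1.6667) + (2.3333)·(2.3333) + (2.3333)·(2.3333) + (-0.6667)·(-0.6667)) / 5 = 17.3333/5 = 3.4667
  S[X,Y] = ((-0.6667)·(-4.8333) + (-1.6667)·(1.1667) + (-1.6667)·(3.1667) + (2.3333)·(-1.8333) + (2.3333)·(-0.8333) + (-0.6667)·(3.1667)) / 5 = -12.3333/5 = -2.4667
  S[Y,Y] = ((-4.8333)·(-4.8333) + (1.1667)·(1.1667) + (3.1667)·(3.1667) + (-1.8333)·(-1.8333) + (-0.8333)·(-0.8333) + (3.1667)·(3.1667)) / 5 = 48.8333/5 = 9.7667
  S = [[3.4667, -2.4667],
 [-2.4667, 9.7667]].

Step 3 — invert S. det(S) = 3.4667·9.7667 - (-2.4667)² = 27.7733.
  S^{-1} = (1/det) · [[d, -b], [-b, a]] = [[0.3517, 0.0888],
 [0.0888, 0.1248]].

Step 4 — quadratic form (x̄ - mu_0)^T · S^{-1} · (x̄ - mu_0):
  S^{-1} · (x̄ - mu_0) = (0.9265, 0.6265),
  (x̄ - mu_0)^T · [...] = (1.6667)·(0.9265) + (3.8333)·(0.6265) = 3.9458.

Step 5 — scale by n: T² = 6 · 3.9458 = 23.675.

T² ≈ 23.675


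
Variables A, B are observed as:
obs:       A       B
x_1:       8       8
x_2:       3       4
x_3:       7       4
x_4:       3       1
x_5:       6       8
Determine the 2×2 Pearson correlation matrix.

Step 1 — column means:
  mean(A) = (8 + 3 + 7 + 3 + 6) / 5 = 27/5 = 5.4
  mean(B) = (8 + 4 + 4 + 1 + 8) / 5 = 25/5 = 5

Step 2 — sample variances and covariances s[i,j] = (1/(n-1)) · Σ_k (x_{k,i} - mean_i) · (x_{k,j} - mean_j), with n-1 = 4:
  s[A,A] = ((2.6)·(2.6) + (-2.4)·(-2.4) + (1.6)·(1.6) + (-2.4)·(-2.4) + (0.6)·(0.6)) / 4 = 21.2/4 = 5.3
  s[A,B] = ((2.6)·(3) + (-2.4)·(-1) + (1.6)·(-1) + (-2.4)·(-4) + (0.6)·(3)) / 4 = 20/4 = 5
  s[B,B] = ((3)·(3) + (-1)·(-1) + (-1)·(-1) + (-4)·(-4) + (3)·(3)) / 4 = 36/4 = 9
  Sample standard deviations s_i = √(s[i,i]):
  s(A) = √(5.3) = 2.3022
  s(B) = √(9) = 3

Step 3 — r_{ij} = s_{ij} / (s_i · s_j):
  r[A,A] = 1 (diagonal).
  r[A,B] = 5 / (2.3022 · 3) = 5 / 6.9065 = 0.724
  r[B,B] = 1 (diagonal).

R is symmetric with unit diagonal. Assembling:

R = [[1, 0.724],
 [0.724, 1]]


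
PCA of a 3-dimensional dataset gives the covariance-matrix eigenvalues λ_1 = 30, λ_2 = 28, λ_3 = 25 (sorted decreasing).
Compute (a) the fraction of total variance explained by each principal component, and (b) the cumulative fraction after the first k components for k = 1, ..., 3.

Step 1 — total variance = trace(Sigma) = Σ λ_i = 30 + 28 + 25 = 83.

Step 2 — fraction explained by component i = λ_i / Σ λ:
  PC1: 30/83 = 0.3614
  PC2: 28/83 = 0.3373
  PC3: 25/83 = 0.3012

Step 3 — cumulative fraction after k components = (λ_1 + ... + λ_k) / Σ λ:
  k = 1: 30/83 = 0.3614
  k = 2: (30 + 28)/83 = 58/83 = 0.6988
  k = 3: (30 + 28 + 25)/83 = 83/83 = 1

Summary (fraction, with percent):

explained: PC1 0.3614 (36.14%), PC2 0.3373 (33.73%), PC3 0.3012 (30.12%);  cumulative: 0.3614, 0.6988, 1


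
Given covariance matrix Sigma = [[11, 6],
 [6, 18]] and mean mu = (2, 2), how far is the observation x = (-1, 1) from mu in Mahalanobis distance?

Step 1 — centre the observation: (x - mu) = (-3, -1).

Step 2 — invert Sigma. det(Sigma) = 11·18 - (6)² = 162.
  Sigma^{-1} = (1/det) · [[d, -b], [-b, a]] = [[0.1111, -0.037],
 [-0.037, 0.0679]].

Step 3 — form the quadratic (x - mu)^T · Sigma^{-1} · (x - mu):
  Sigma^{-1} · (x - mu) = (-0.2963, 0.0432).
  (x - mu)^T · [Sigma^{-1} · (x - mu)] = (-3)·(-0.2963) + (-1)·(0.0432) = 0.8457.

Step 4 — take square root: d = √(0.8457) ≈ 0.9196.

d(x, mu) = √(0.8457) ≈ 0.9196


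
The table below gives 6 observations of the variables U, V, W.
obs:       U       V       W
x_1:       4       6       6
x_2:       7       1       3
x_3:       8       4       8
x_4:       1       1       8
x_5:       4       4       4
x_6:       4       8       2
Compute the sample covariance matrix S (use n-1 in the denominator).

Step 1 — column means:
  mean(U) = (4 + 7 + 8 + 1 + 4 + 4) / 6 = 28/6 = 4.6667
  mean(V) = (6 + 1 + 4 + 1 + 4 + 8) / 6 = 24/6 = 4
  mean(W) = (6 + 3 + 8 + 8 + 4 + 2) / 6 = 31/6 = 5.1667

Step 2 — sample covariance S[i,j] = (1/(n-1)) · Σ_k (x_{k,i} - mean_i) · (x_{k,j} - mean_j), with n-1 = 5.
  S[U,U] = ((-0.6667)·(-0.6667) + (2.3333)·(2.3333) + (3.3333)·(3.3333) + (-3.6667)·(-3.6667) + (-0.6667)·(-0.6667) + (-0.6667)·(-0.6667)) / 5 = 31.3333/5 = 6.2667
  S[U,V] = ((-0.6667)·(2) + (2.3333)·(-3) + (3.3333)·(0) + (-3.6667)·(-3) + (-0.6667)·(0) + (-0.6667)·(4)) / 5 = 0/5 = 0
  S[U,W] = ((-0.6667)·(0.8333) + (2.3333)·(-2.1667) + (3.3333)·(2.8333) + (-3.6667)·(2.8333) + (-0.6667)·(-1.1667) + (-0.6667)·(-3.1667)) / 5 = -3.6667/5 = -0.7333
  S[V,V] = ((2)·(2) + (-3)·(-3) + (0)·(0) + (-3)·(-3) + (0)·(0) + (4)·(4)) / 5 = 38/5 = 7.6
  S[V,W] = ((2)·(0.8333) + (-3)·(-2.1667) + (0)·(2.8333) + (-3)·(2.8333) + (0)·(-1.1667) + (4)·(-3.1667)) / 5 = -13/5 = -2.6
  S[W,W] = ((0.8333)·(0.8333) + (-2.1667)·(-2.1667) + (2.8333)·(2.8333) + (2.8333)·(2.8333) + (-1.1667)·(-1.1667) + (-3.1667)·(-3.1667)) / 5 = 32.8333/5 = 6.5667

S is symmetric (S[j,i] = S[i,j]). Assembling:

S = [[6.2667, 0, -0.7333],
 [0, 7.6, -2.6],
 [-0.7333, -2.6, 6.5667]]


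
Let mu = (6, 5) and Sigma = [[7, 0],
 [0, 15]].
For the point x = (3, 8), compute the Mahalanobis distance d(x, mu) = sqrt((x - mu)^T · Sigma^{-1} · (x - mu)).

Step 1 — centre the observation: (x - mu) = (-3, 3).

Step 2 — invert Sigma. det(Sigma) = 7·15 - (0)² = 105.
  Sigma^{-1} = (1/det) · [[d, -b], [-b, a]] = [[0.1429, 0],
 [0, 0.0667]].

Step 3 — form the quadratic (x - mu)^T · Sigma^{-1} · (x - mu):
  Sigma^{-1} · (x - mu) = (-0.4286, 0.2).
  (x - mu)^T · [Sigma^{-1} · (x - mu)] = (-3)·(-0.4286) + (3)·(0.2) = 1.8857.

Step 4 — take square root: d = √(1.8857) ≈ 1.3732.

d(x, mu) = √(1.8857) ≈ 1.3732


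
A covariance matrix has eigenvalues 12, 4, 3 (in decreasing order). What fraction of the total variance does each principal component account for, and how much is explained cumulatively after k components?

Step 1 — total variance = trace(Sigma) = Σ λ_i = 12 + 4 + 3 = 19.

Step 2 — fraction explained by component i = λ_i / Σ λ:
  PC1: 12/19 = 0.6316
  PC2: 4/19 = 0.2105
  PC3: 3/19 = 0.1579

Step 3 — cumulative fraction after k components = (λ_1 + ... + λ_k) / Σ λ:
  k = 1: 12/19 = 0.6316
  k = 2: (12 + 4)/19 = 16/19 = 0.8421
  k = 3: (12 + 4 + 3)/19 = 19/19 = 1

Summary (fraction, with percent):

explained: PC1 0.6316 (63.16%), PC2 0.2105 (21.05%), PC3 0.1579 (15.79%);  cumulative: 0.6316, 0.8421, 1


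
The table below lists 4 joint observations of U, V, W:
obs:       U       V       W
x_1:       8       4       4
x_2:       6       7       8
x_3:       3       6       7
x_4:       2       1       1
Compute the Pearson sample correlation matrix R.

Step 1 — column means:
  mean(U) = (8 + 6 + 3 + 2) / 4 = 19/4 = 4.75
  mean(V) = (4 + 7 + 6 + 1) / 4 = 18/4 = 4.5
  mean(W) = (4 + 8 + 7 + 1) / 4 = 20/4 = 5

Step 2 — sample variances and covariances s[i,j] = (1/(n-1)) · Σ_k (x_{k,i} - mean_i) · (x_{k,j} - mean_j), with n-1 = 3:
  s[U,U] = ((3.25)·(3.25) + (1.25)·(1.25) + (-1.75)·(-1.75) + (-2.75)·(-2.75)) / 3 = 22.75/3 = 7.5833
  s[U,V] = ((3.25)·(-0.5) + (1.25)·(2.5) + (-1.75)·(1.5) + (-2.75)·(-3.5)) / 3 = 8.5/3 = 2.8333
  s[U,W] = ((3.25)·(-1) + (1.25)·(3) + (-1.75)·(2) + (-2.75)·(-4)) / 3 = 8/3 = 2.6667
  s[V,V] = ((-0.5)·(-0.5) + (2.5)·(2.5) + (1.5)·(1.5) + (-3.5)·(-3.5)) / 3 = 21/3 = 7
  s[V,W] = ((-0.5)·(-1) + (2.5)·(3) + (1.5)·(2) + (-3.5)·(-4)) / 3 = 25/3 = 8.3333
  s[W,W] = ((-1)·(-1) + (3)·(3) + (2)·(2) + (-4)·(-4)) / 3 = 30/3 = 10
  Sample standard deviations s_i = √(s[i,i]):
  s(U) = √(7.5833) = 2.7538
  s(V) = √(7) = 2.6458
  s(W) = √(10) = 3.1623

Step 3 — r_{ij} = s_{ij} / (s_i · s_j):
  r[U,U] = 1 (diagonal).
  r[U,V] = 2.8333 / (2.7538 · 2.6458) = 2.8333 / 7.2858 = 0.3889
  r[U,W] = 2.6667 / (2.7538 · 3.1623) = 2.6667 / 8.7082 = 0.3062
  r[V,V] = 1 (diagonal).
  r[V,W] = 8.3333 / (2.6458 · 3.1623) = 8.3333 / 8.3666 = 0.996
  r[W,W] = 1 (diagonal).

R is symmetric with unit diagonal. Assembling:

R = [[1, 0.3889, 0.3062],
 [0.3889, 1, 0.996],
 [0.3062, 0.996, 1]]


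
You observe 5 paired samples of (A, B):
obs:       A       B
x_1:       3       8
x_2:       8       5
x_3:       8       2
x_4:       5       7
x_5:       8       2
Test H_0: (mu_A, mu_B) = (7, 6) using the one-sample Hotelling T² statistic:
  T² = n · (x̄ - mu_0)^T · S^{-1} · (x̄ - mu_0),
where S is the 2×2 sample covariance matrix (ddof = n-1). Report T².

Step 1 — sample mean vector:
  mean(A) = (3 + 8 + 8 + 5 + 8) / 5 = 32/5 = 6.4
  mean(B) = (8 + 5 + 2 + 7 + 2) / 5 = 24/5 = 4.8
  x̄ = (6.4, 4.8),  deviation x̄ - mu_0 = (6.4, 4.8) - (7, 6) = (-0.6, -1.2).

Step 2 — sample covariance matrix, S[i,j] = (1/(n-1)) · Σ_k (x_{k,i} - mean_i) · (x_{k,j} - mean_j), divisor n-1 = 4:
  S[A,A] = ((-3.4)·(-3.4) + (1.6)·(1.6) + (1.6)·(1.6) + (-1.4)·(-1.4) + (1.6)·(1.6)) / 4 = 21.2/4 = 5.3
  S[A,B] = ((-3.4)·(3.2) + (1.6)·(0.2) + (1.6)·(-2.8) + (-1.4)·(2.2) + (1.6)·(-2.8)) / 4 = -22.6/4 = -5.65
  S[B,B] = ((3.2)·(3.2) + (0.2)·(0.2) + (-2.8)·(-2.8) + (2.2)·(2.2) + (-2.8)·(-2.8)) / 4 = 30.8/4 = 7.7
  S = [[5.3, -5.65],
 [-5.65, 7.7]].

Step 3 — invert S. det(S) = 5.3·7.7 - (-5.65)² = 8.8875.
  S^{-1} = (1/det) · [[d, -b], [-b, a]] = [[0.8664, 0.6357],
 [0.6357, 0.5963]].

Step 4 — quadratic form (x̄ - mu_0)^T · S^{-1} · (x̄ - mu_0):
  S^{-1} · (x̄ - mu_0) = (-1.2827, -1.097),
  (x̄ - mu_0)^T · [...] = (-0.6)·(-1.2827) + (-1.2)·(-1.097) = 2.0861.

Step 5 — scale by n: T² = 5 · 2.0861 = 10.4304.

T² ≈ 10.4304


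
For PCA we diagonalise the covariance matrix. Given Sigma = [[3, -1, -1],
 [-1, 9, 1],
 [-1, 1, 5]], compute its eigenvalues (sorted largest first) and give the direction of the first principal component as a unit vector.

Step 1 — characteristic polynomial p(λ) = det(λI - Sigma) = λ³ - tr·λ² + c_1·λ - det, where tr = trace, c_1 = sum of the principal 2×2 minors, det = det(Sigma):
  tr = 3 + 9 + 5 = 17,
  c_1 = (3·9 - (-1)²) + (3·5 - (-1)²) + (9·5 - (1)²) = 26 + 14 + 44 = 84,
  det = 3·(9·5 - (1)²) - (-1)·((-1)·5 - (1)·(-1)) + (-1)·((-1)·(1) - 9·(-1)) = 3·(44) - (-1)·(-4) + (-1)·(8) = 120.
  So p(λ) = λ³ - 17λ² + 84λ - 120.
Step 2 — look for an integer root (rational root theorem: any rational root is an integer divisor of 120). Testing λ = 5:
  p(5) = 125 - 425 + 420 - 120 = 0  ✓
  Dividing out (λ - 5): p(λ) = (λ - 5)(λ² - 12λ + 24).
Step 3 — remaining eigenvalues from the quadratic λ² - 12λ + 24 = 0:
  Δ = 12² - 4·24 = 144 - 96 = 48,  λ = (12 ± √48)/2 = (12 ± 6.9282)/2 ≈ 9.4641 or 2.5359.
  Sorted: λ_1 = 9.4641,  λ_2 = 5,  λ_3 = 2.5359  (check: sum = 17 = tr ✓).

Step 4 — unit eigenvector for λ_1 ≈ 9.4641: v spans the null space of (Sigma - λ_1 I), whose rows are
  r_1 = (-6.4641, -1, -1),  r_2 = (-1, -0.4641, 1),  r_3 = (-1, 1, -4.4641).
  v is orthogonal to every row, so take v ∝ r_1 × r_2 = ((-1)·(1) - (-1)·(-0.4641), (-1)·(-1) - (-6.4641)·(1), (-6.4641)·(-0.4641) - (-1)·(-1)) ≈ (-1.4641, 7.4641, 2).
  Rescale (multiply by -1 so the first nonzero entry is positive): u = (1.4641, -7.4641, -2).
  ||u|| = √((1.4641)² + (-7.4641)² + (-2)²) = √(61.8564) ≈ 7.8649,  v_1 = u/||u|| ≈ (0.1862, -0.949, -0.2543) (||v_1|| = 1).

λ_1 = 9.4641,  λ_2 = 5,  λ_3 = 2.5359;  v_1 ≈ (0.1862, -0.949, -0.2543)


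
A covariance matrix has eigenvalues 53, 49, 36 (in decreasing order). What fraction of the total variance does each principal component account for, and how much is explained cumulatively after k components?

Step 1 — total variance = trace(Sigma) = Σ λ_i = 53 + 49 + 36 = 138.

Step 2 — fraction explained by component i = λ_i / Σ λ:
  PC1: 53/138 = 0.3841
  PC2: 49/138 = 0.3551
  PC3: 36/138 = 0.2609

Step 3 — cumulative fraction after k components = (λ_1 + ... + λ_k) / Σ λ:
  k = 1: 53/138 = 0.3841
  k = 2: (53 + 49)/138 = 102/138 = 0.7391
  k = 3: (53 + 49 + 36)/138 = 138/138 = 1

Summary (fraction, with percent):

explained: PC1 0.3841 (38.41%), PC2 0.3551 (35.51%), PC3 0.2609 (26.09%);  cumulative: 0.3841, 0.7391, 1


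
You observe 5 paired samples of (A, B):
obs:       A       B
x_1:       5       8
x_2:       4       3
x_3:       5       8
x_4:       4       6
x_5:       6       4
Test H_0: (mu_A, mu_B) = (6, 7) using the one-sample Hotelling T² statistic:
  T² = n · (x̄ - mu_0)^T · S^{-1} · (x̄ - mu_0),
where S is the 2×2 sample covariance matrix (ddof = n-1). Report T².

Step 1 — sample mean vector:
  mean(A) = (5 + 4 + 5 + 4 + 6) / 5 = 24/5 = 4.8
  mean(B) = (8 + 3 + 8 + 6 + 4) / 5 = 29/5 = 5.8
  x̄ = (4.8, 5.8),  deviation x̄ - mu_0 = (4.8, 5.8) - (6, 7) = (-1.2, -1.2).

Step 2 — sample covariance matrix, S[i,j] = (1/(n-1)) · Σ_k (x_{k,i} - mean_i) · (x_{k,j} - mean_j), divisor n-1 = 4:
  S[A,A] = ((0.2)·(0.2) + (-0.8)·(-0.8) + (0.2)·(0.2) + (-0.8)·(-0.8) + (1.2)·(1.2)) / 4 = 2.8/4 = 0.7
  S[A,B] = ((0.2)·(2.2) + (-0.8)·(-2.8) + (0.2)·(2.2) + (-0.8)·(0.2) + (1.2)·(-1.8)) / 4 = 0.8/4 = 0.2
  S[B,B] = ((2.2)·(2.2) + (-2.8)·(-2.8) + (2.2)·(2.2) + (0.2)·(0.2) + (-1.8)·(-1.8)) / 4 = 20.8/4 = 5.2
  S = [[0.7, 0.2],
 [0.2, 5.2]].

Step 3 — invert S. det(S) = 0.7·5.2 - (0.2)² = 3.6.
  S^{-1} = (1/det) · [[d, -b], [-b, a]] = [[1.4444, -0.0556],
 [-0.0556, 0.1944]].

Step 4 — quadratic form (x̄ - mu_0)^T · S^{-1} · (x̄ - mu_0):
  S^{-1} · (x̄ - mu_0) = (-1.6667, -0.1667),
  (x̄ - mu_0)^T · [...] = (-1.2)·(-1.6667) + (-1.2)·(-0.1667) = 2.2.

Step 5 — scale by n: T² = 5 · 2.2 = 11.

T² ≈ 11


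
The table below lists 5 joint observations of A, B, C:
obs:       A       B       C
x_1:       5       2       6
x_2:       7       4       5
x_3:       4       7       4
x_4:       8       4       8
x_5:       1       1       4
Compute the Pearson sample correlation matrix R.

Step 1 — column means:
  mean(A) = (5 + 7 + 4 + 8 + 1) / 5 = 25/5 = 5
  mean(B) = (2 + 4 + 7 + 4 + 1) / 5 = 18/5 = 3.6
  mean(C) = (6 + 5 + 4 + 8 + 4) / 5 = 27/5 = 5.4

Step 2 — sample variances and covariances s[i,j] = (1/(n-1)) · Σ_k (x_{k,i} - mean_i) · (x_{k,j} - mean_j), with n-1 = 4:
  s[A,A] = ((0)·(0) + (2)·(2) + (-1)·(-1) + (3)·(3) + (-4)·(-4)) / 4 = 30/4 = 7.5
  s[A,B] = ((0)·(-1.6) + (2)·(0.4) + (-1)·(3.4) + (3)·(0.4) + (-4)·(-2.6)) / 4 = 9/4 = 2.25
  s[A,C] = ((0)·(0.6) + (2)·(-0.4) + (-1)·(-1.4) + (3)·(2.6) + (-4)·(-1.4)) / 4 = 14/4 = 3.5
  s[B,B] = ((-1.6)·(-1.6) + (0.4)·(0.4) + (3.4)·(3.4) + (0.4)·(0.4) + (-2.6)·(-2.6)) / 4 = 21.2/4 = 5.3
  s[B,C] = ((-1.6)·(0.6) + (0.4)·(-0.4) + (3.4)·(-1.4) + (0.4)·(2.6) + (-2.6)·(-1.4)) / 4 = -1.2/4 = -0.3
  s[C,C] = ((0.6)·(0.6) + (-0.4)·(-0.4) + (-1.4)·(-1.4) + (2.6)·(2.6) + (-1.4)·(-1.4)) / 4 = 11.2/4 = 2.8
  Sample standard deviations s_i = √(s[i,i]):
  s(A) = √(7.5) = 2.7386
  s(B) = √(5.3) = 2.3022
  s(C) = √(2.8) = 1.6733

Step 3 — r_{ij} = s_{ij} / (s_i · s_j):
  r[A,A] = 1 (diagonal).
  r[A,B] = 2.25 / (2.7386 · 2.3022) = 2.25 / 6.3048 = 0.3569
  r[A,C] = 3.5 / (2.7386 · 1.6733) = 3.5 / 4.5826 = 0.7638
  r[B,B] = 1 (diagonal).
  r[B,C] = -0.3 / (2.3022 · 1.6733) = -0.3 / 3.8523 = -0.0779
  r[C,C] = 1 (diagonal).

R is symmetric with unit diagonal. Assembling:

R = [[1, 0.3569, 0.7638],
 [0.3569, 1, -0.0779],
 [0.7638, -0.0779, 1]]


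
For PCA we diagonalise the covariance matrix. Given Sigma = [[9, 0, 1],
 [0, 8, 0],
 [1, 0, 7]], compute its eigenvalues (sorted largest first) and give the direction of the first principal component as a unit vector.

Step 1 — characteristic polynomial p(λ) = det(λI - Sigma) = λ³ - tr·λ² + c_1·λ - det, where tr = trace, c_1 = sum of the principal 2×2 minors, det = det(Sigma):
  tr = 9 + 8 + 7 = 24,
  c_1 = (9·8 - (0)²) + (9·7 - (1)²) + (8·7 - (0)²) = 72 + 62 + 56 = 190,
  det = 9·(8·7 - (0)²) - (0)·((0)·7 - (0)·(1)) + (1)·((0)·(0) - 8·(1)) = 9·(56) - (0)·(0) + (1)·(-8) = 496.
  So p(λ) = λ³ - 24λ² + 190λ - 496.
Step 2 — look for an integer root (rational root theorem: any rational root is an integer divisor of 496). Testing λ = 8:
  p(8) = 512 - 1536 + 1520 - 496 = 0  ✓
  Dividing out (λ - 8): p(λ) = (λ - 8)(λ² - 16λ + 62).
Step 3 — remaining eigenvalues from the quadratic λ² - 16λ + 62 = 0:
  Δ = 16² - 4·62 = 256 - 248 = 8,  λ = (16 ± √8)/2 = (16 ± 2.8284)/2 ≈ 9.4142 or 6.5858.
  Sorted: λ_1 = 9.4142,  λ_2 = 8,  λ_3 = 6.5858  (check: sum = 24 = tr ✓).

Step 4 — unit eigenvector for λ_1 ≈ 9.4142: v spans the null space of (Sigma - λ_1 I), whose rows are
  r_1 = (-0.4142, 0, 1),  r_2 = (0, -1.4142, 0),  r_3 = (1, 0, -2.4142).
  v is orthogonal to every row, so take v ∝ r_1 × r_2 = ((0)·(0) - (1)·(-1.4142), (1)·(0) - (-0.4142)·(0), (-0.4142)·(-1.4142) - (0)·(0)) ≈ (1.4142, 0, 0.5858).
  Let u = (1.4142, 0, 0.5858).
  ||u|| = √((1.4142)² + (0)² + (0.5858)²) = √(2.3431) ≈ 1.5307,  v_1 = u/||u|| ≈ (0.9239, 0, 0.3827) (||v_1|| = 1).

λ_1 = 9.4142,  λ_2 = 8,  λ_3 = 6.5858;  v_1 ≈ (0.9239, 0, 0.3827)


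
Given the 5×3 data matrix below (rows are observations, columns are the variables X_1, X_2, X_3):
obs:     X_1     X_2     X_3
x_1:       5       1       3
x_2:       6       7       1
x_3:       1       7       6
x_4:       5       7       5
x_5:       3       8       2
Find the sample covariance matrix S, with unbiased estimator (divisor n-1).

Step 1 — column means:
  mean(X_1) = (5 + 6 + 1 + 5 + 3) / 5 = 20/5 = 4
  mean(X_2) = (1 + 7 + 7 + 7 + 8) / 5 = 30/5 = 6
  mean(X_3) = (3 + 1 + 6 + 5 + 2) / 5 = 17/5 = 3.4

Step 2 — sample covariance S[i,j] = (1/(n-1)) · Σ_k (x_{k,i} - mean_i) · (x_{k,j} - mean_j), with n-1 = 4.
  S[X_1,X_1] = ((1)·(1) + (2)·(2) + (-3)·(-3) + (1)·(1) + (-1)·(-1)) / 4 = 16/4 = 4
  S[X_1,X_2] = ((1)·(-5) + (2)·(1) + (-3)·(1) + (1)·(1) + (-1)·(2)) / 4 = -7/4 = -1.75
  S[X_1,X_3] = ((1)·(-0.4) + (2)·(-2.4) + (-3)·(2.6) + (1)·(1.6) + (-1)·(-1.4)) / 4 = -10/4 = -2.5
  S[X_2,X_2] = ((-5)·(-5) + (1)·(1) + (1)·(1) + (1)·(1) + (2)·(2)) / 4 = 32/4 = 8
  S[X_2,X_3] = ((-5)·(-0.4) + (1)·(-2.4) + (1)·(2.6) + (1)·(1.6) + (2)·(-1.4)) / 4 = 1/4 = 0.25
  S[X_3,X_3] = ((-0.4)·(-0.4) + (-2.4)·(-2.4) + (2.6)·(2.6) + (1.6)·(1.6) + (-1.4)·(-1.4)) / 4 = 17.2/4 = 4.3

S is symmetric (S[j,i] = S[i,j]). Assembling:

S = [[4, -1.75, -2.5],
 [-1.75, 8, 0.25],
 [-2.5, 0.25, 4.3]]
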